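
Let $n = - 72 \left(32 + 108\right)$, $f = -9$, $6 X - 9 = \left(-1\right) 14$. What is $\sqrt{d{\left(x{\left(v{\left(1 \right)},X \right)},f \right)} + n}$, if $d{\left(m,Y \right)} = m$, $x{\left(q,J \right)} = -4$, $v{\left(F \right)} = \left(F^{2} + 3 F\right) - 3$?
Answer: $2 i \sqrt{2521} \approx 100.42 i$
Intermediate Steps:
$v{\left(F \right)} = -3 + F^{2} + 3 F$
$X = - \frac{5}{6}$ ($X = \frac{3}{2} + \frac{\left(-1\right) 14}{6} = \frac{3}{2} + \frac{1}{6} \left(-14\right) = \frac{3}{2} - \frac{7}{3} = - \frac{5}{6} \approx -0.83333$)
$n = -10080$ ($n = \left(-72\right) 140 = -10080$)
$\sqrt{d{\left(x{\left(v{\left(1 \right)},X \right)},f \right)} + n} = \sqrt{-4 - 10080} = \sqrt{-10084} = 2 i \sqrt{2521}$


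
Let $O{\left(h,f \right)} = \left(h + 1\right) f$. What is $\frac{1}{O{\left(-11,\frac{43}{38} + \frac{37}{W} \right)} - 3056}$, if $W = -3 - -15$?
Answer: $- \frac{114}{353189} \approx -0.00032277$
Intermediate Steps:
$W = 12$ ($W = -3 + 15 = 12$)
$O{\left(h,f \right)} = f \left(1 + h\right)$ ($O{\left(h,f \right)} = \left(1 + h\right) f = f \left(1 + h\right)$)
$\frac{1}{O{\left(-11,\frac{43}{38} + \frac{37}{W} \right)} - 3056} = \frac{1}{\left(\frac{43}{38} + \frac{37}{12}\right) \left(1 - 11\right) - 3056} = \frac{1}{\left(43 \cdot \frac{1}{38} + 37 \cdot \frac{1}{12}\right) \left(-10\right) - 3056} = \frac{1}{\left(\frac{43}{38} + \frac{37}{12}\right) \left(-10\right) - 3056} = \frac{1}{\frac{961}{228} \left(-10\right) - 3056} = \frac{1}{- \frac{4805}{114} - 3056} = \frac{1}{- \frac{353189}{114}} = - \frac{114}{353189}$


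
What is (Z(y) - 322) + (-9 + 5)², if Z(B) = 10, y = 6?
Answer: -296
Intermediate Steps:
(Z(y) - 322) + (-9 + 5)² = (10 - 322) + (-9 + 5)² = -312 + (-4)² = -312 + 16 = -296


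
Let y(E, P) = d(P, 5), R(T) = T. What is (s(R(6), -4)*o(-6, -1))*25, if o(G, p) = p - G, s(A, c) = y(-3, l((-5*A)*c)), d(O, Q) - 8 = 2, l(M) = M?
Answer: 1250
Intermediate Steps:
d(O, Q) = 10 (d(O, Q) = 8 + 2 = 10)
y(E, P) = 10
s(A, c) = 10
(s(R(6), -4)*o(-6, -1))*25 = (10*(-1 - 1*(-6)))*25 = (10*(-1 + 6))*25 = (10*5)*25 = 50*25 = 1250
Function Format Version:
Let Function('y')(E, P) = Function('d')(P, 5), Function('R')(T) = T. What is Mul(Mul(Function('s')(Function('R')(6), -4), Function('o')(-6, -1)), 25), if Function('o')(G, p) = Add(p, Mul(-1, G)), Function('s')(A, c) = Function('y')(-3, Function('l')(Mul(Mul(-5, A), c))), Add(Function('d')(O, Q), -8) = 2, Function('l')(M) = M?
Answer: 1250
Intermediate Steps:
Function('d')(O, Q) = 10 (Function('d')(O, Q) = Add(8, 2) = 10)
Function('y')(E, P) = 10
Function('s')(A, c) = 10
Mul(Mul(Function('s')(Function('R')(6), -4), Function('o')(-6, -1)), 25) = Mul(Mul(10, Add(-1, Mul(-1, -6))), 25) = Mul(Mul(10, Add(-1, 6)), 25) = Mul(Mul(10, 5), 25) = Mul(50, 25) = 1250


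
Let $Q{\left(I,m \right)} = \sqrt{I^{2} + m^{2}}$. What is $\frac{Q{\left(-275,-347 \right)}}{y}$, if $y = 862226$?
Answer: $\frac{\sqrt{196034}}{862226} \approx 0.00051351$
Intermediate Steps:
$\frac{Q{\left(-275,-347 \right)}}{y} = \frac{\sqrt{\left(-275\right)^{2} + \left(-347\right)^{2}}}{862226} = \sqrt{75625 + 120409} \cdot \frac{1}{862226} = \sqrt{196034} \cdot \frac{1}{862226} = \frac{\sqrt{196034}}{862226}$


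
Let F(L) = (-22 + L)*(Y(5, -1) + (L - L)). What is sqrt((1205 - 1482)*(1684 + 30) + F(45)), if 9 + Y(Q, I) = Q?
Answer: I*sqrt(474870) ≈ 689.11*I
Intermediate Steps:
Y(Q, I) = -9 + Q
F(L) = 88 - 4*L (F(L) = (-22 + L)*((-9 + 5) + (L - L)) = (-22 + L)*(-4 + 0) = (-22 + L)*(-4) = 88 - 4*L)
sqrt((1205 - 1482)*(1684 + 30) + F(45)) = sqrt((1205 - 1482)*(1684 + 30) + (88 - 4*45)) = sqrt(-277*1714 + (88 - 180)) = sqrt(-474778 - 92) = sqrt(-474870) = I*sqrt(474870)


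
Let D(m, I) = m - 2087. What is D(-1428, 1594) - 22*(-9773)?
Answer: 211491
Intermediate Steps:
D(m, I) = -2087 + m
D(-1428, 1594) - 22*(-9773) = (-2087 - 1428) - 22*(-9773) = -3515 + 215006 = 211491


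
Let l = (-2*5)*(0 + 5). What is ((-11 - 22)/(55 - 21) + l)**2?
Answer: 3003289/1156 ≈ 2598.0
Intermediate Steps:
l = -50 (l = -10*5 = -50)
((-11 - 22)/(55 - 21) + l)**2 = ((-11 - 22)/(55 - 21) - 50)**2 = (-33/34 - 50)**2 = (-1733/34)**2 = 3003289/1156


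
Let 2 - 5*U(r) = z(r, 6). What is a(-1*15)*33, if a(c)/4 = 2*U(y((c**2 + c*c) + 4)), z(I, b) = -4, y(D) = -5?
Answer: 1584/5 ≈ 316.80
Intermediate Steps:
U(r) = 6/5 (U(r) = 2/5 - 1/5*(-4) = 2/5 + 4/5 = 6/5)
a(c) = 48/5 (a(c) = 4*(2*(6/5)) = 4*(12/5) = 48/5)
a(-1*15)*33 = (48/5)*33 = 1584/5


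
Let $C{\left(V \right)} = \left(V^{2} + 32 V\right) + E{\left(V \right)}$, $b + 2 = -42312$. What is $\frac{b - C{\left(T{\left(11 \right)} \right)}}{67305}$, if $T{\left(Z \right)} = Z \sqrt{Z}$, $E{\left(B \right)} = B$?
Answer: $- \frac{1247}{1923} - \frac{121 \sqrt{11}}{22435} \approx -0.66635$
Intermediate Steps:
$b = -42314$ ($b = -2 - 42312 = -42314$)
$T{\left(Z \right)} = Z^{\frac{3}{2}}$
$C{\left(V \right)} = V^{2} + 33 V$ ($C{\left(V \right)} = \left(V^{2} + 32 V\right) + V = V^{2} + 33 V$)
$\frac{b - C{\left(T{\left(11 \right)} \right)}}{67305} = \frac{-42314 - 11^{\frac{3}{2}} \left(33 + 11^{\frac{3}{2}}\right)}{67305} = \left(-42314 - 11 \sqrt{11} \left(33 + 11 \sqrt{11}\right)\right) \frac{1}{67305} = - \frac{42314}{67305} - \frac{11 \sqrt{11} \left(33 + 11 \sqrt{11}\right)}{67305}$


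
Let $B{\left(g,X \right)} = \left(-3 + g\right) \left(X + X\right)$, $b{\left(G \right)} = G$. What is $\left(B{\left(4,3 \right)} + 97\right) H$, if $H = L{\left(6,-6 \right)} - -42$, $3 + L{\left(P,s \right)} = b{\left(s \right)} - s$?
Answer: $4017$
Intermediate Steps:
$B{\left(g,X \right)} = 2 X \left(-3 + g\right)$ ($B{\left(g,X \right)} = \left(-3 + g\right) 2 X = 2 X \left(-3 + g\right)$)
$L{\left(P,s \right)} = -3$ ($L{\left(P,s \right)} = -3 + \left(s - s\right) = -3 + 0 = -3$)
$H = 39$ ($H = -3 - -42 = -3 + 42 = 39$)
$\left(B{\left(4,3 \right)} + 97\right) H = \left(2 \cdot 3 \left(-3 + 4\right) + 97\right) 39 = \left(2 \cdot 3 \cdot 1 + 97\right) 39 = \left(6 + 97\right) 39 = 103 \cdot 39 = 4017$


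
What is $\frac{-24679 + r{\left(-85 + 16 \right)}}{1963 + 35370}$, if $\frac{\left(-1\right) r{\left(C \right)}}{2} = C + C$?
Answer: $- \frac{24403}{37333} \approx -0.65366$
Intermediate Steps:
$r{\left(C \right)} = - 4 C$ ($r{\left(C \right)} = - 2 \left(C + C\right) = - 2 \cdot 2 C = - 4 C$)
$\frac{-24679 + r{\left(-85 + 16 \right)}}{1963 + 35370} = \frac{-24679 - 4 \left(-85 + 16\right)}{1963 + 35370} = \frac{-24679 - -276}{37333} = \left(-24679 + 276\right) \frac{1}{37333} = \left(-24403\right) \frac{1}{37333} = - \frac{24403}{37333}$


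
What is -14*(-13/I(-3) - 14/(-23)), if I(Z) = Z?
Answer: -4774/69 ≈ -69.188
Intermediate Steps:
-14*(-13/I(-3) - 14/(-23)) = -14*(-13/(-3) - 14/(-23)) = -14*(-13*(-⅓) - 14*(-1/23)) = -14*(13/3 + 14/23) = -14*341/69 = -4774/69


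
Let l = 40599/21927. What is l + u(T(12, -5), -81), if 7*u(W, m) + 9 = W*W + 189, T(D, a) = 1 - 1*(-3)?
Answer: 218185/7309 ≈ 29.852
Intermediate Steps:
l = 13533/7309 (l = 40599*(1/21927) = 13533/7309 ≈ 1.8516)
T(D, a) = 4 (T(D, a) = 1 + 3 = 4)
u(W, m) = 180/7 + W²/7 (u(W, m) = -9/7 + (W*W + 189)/7 = -9/7 + (W² + 189)/7 = -9/7 + (189 + W²)/7 = -9/7 + (27 + W²/7) = 180/7 + W²/7)
l + u(T(12, -5), -81) = 13533/7309 + (180/7 + (⅐)*4²) = 13533/7309 + (180/7 + (⅐)*16) = 13533/7309 + (180/7 + 16/7) = 13533/7309 + 28 = 218185/7309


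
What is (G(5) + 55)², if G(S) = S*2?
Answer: 4225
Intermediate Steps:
G(S) = 2*S
(G(5) + 55)² = (2*5 + 55)² = (10 + 55)² = 65² = 4225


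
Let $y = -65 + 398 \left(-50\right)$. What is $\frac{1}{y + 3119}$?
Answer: $- \frac{1}{16846} \approx -5.9361 \cdot 10^{-5}$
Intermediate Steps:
$y = -19965$ ($y = -65 - 19900 = -19965$)
$\frac{1}{y + 3119} = \frac{1}{-19965 + 3119} = \frac{1}{-16846} = - \frac{1}{16846}$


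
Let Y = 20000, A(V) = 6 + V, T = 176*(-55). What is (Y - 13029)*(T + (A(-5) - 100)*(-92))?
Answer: -3987412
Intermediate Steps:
T = -9680
(Y - 13029)*(T + (A(-5) - 100)*(-92)) = (20000 - 13029)*(-9680 + ((6 - 5) - 100)*(-92)) = 6971*(-9680 + (1 - 100)*(-92)) = 6971*(-9680 - 99*(-92)) = 6971*(-9680 + 9108) = 6971*(-572) = -3987412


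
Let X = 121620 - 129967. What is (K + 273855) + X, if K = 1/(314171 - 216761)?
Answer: 25863134281/97410 ≈ 2.6551e+5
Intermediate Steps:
X = -8347
K = 1/97410 ≈ 1.0266e-5
(K + 273855) + X = (1/97410 + 273855) - 8347 = 26676215551/97410 - 8347 = 25863134281/97410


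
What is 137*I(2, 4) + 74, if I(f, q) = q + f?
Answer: 896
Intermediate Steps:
I(f, q) = f + q
137*I(2, 4) + 74 = 137*(2 + 4) + 74 = 137*6 + 74 = 822 + 74 = 896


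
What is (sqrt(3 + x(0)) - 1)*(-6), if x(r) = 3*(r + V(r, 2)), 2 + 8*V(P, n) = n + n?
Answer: 6 - 3*sqrt(15) ≈ -5.6189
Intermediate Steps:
V(P, n) = -1/4 + n/4 (V(P, n) = -1/4 + (n + n)/8 = -1/4 + (2*n)/8 = -1/4 + n/4)
x(r) = 3/4 + 3*r (x(r) = 3*(r + (-1/4 + (1/4)*2)) = 3*(r + (-1/4 + 1/2)) = 3*(r + 1/4) = 3*(1/4 + r) = 3/4 + 3*r)
(sqrt(3 + x(0)) - 1)*(-6) = (sqrt(3 + (3/4 + 3*0)) - 1)*(-6) = (sqrt(3 + (3/4 + 0)) - 1)*(-6) = (sqrt(3 + 3/4) - 1)*(-6) = (sqrt(15/4) - 1)*(-6) = (sqrt(15)/2 - 1)*(-6) = (-1 + sqrt(15)/2)*(-6) = 6 - 3*sqrt(15)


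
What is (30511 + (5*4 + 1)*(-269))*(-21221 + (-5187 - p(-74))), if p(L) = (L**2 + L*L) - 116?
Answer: -925960328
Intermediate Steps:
p(L) = -116 + 2*L**2 (p(L) = (L**2 + L**2) - 116 = 2*L**2 - 116 = -116 + 2*L**2)
(30511 + (5*4 + 1)*(-269))*(-21221 + (-5187 - p(-74))) = (30511 + (5*4 + 1)*(-269))*(-21221 + (-5187 - (-116 + 2*(-74)**2))) = (30511 + (20 + 1)*(-269))*(-21221 + (-5187 - (-116 + 2*5476))) = (30511 + 21*(-269))*(-21221 + (-5187 - (-116 + 10952))) = (30511 - 5649)*(-21221 + (-5187 - 1*10836)) = 24862*(-21221 + (-5187 - 10836)) = 24862*(-21221 - 16023) = 24862*(-37244) = -925960328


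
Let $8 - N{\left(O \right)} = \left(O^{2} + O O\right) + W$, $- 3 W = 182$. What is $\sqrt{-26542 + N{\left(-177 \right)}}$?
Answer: $\frac{i \sqrt{802182}}{3} \approx 298.55 i$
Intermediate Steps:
$W = - \frac{182}{3}$ ($W = \left(- \frac{1}{3}\right) 182 = - \frac{182}{3} \approx -60.667$)
$N{\left(O \right)} = \frac{206}{3} - 2 O^{2}$ ($N{\left(O \right)} = 8 - \left(\left(O^{2} + O O\right) - \frac{182}{3}\right) = 8 - \left(\left(O^{2} + O^{2}\right) - \frac{182}{3}\right) = 8 - \left(2 O^{2} - \frac{182}{3}\right) = 8 - \left(- \frac{182}{3} + 2 O^{2}\right) = \frac{206}{3} - 2 O^{2}$)
$\sqrt{-26542 + N{\left(-177 \right)}} = \sqrt{-26542 + \left(\frac{206}{3} - 2 \left(-177\right)^{2}\right)} = \sqrt{-26542 + \left(\frac{206}{3} - 62658\right)} = \sqrt{-26542 - \frac{187768}{3}} = \sqrt{- \frac{267394}{3}} = \frac{i \sqrt{802182}}{3}$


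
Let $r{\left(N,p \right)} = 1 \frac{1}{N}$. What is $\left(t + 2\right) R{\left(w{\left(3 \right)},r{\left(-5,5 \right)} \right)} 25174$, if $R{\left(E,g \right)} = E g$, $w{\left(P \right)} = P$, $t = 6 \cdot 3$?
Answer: $-302088$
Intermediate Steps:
$r{\left(N,p \right)} = \frac{1}{N}$
$t = 18$
$\left(t + 2\right) R{\left(w{\left(3 \right)},r{\left(-5,5 \right)} \right)} 25174 = \left(18 + 2\right) \frac{3}{-5} \cdot 25174 = 20 \cdot 3 \left(- \frac{1}{5}\right) 25174 = 20 \left(- \frac{3}{5}\right) 25174 = \left(-12\right) 25174 = -302088$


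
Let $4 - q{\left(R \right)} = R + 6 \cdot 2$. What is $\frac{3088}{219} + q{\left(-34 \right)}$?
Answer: $\frac{8782}{219} \approx 40.1$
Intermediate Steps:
$q{\left(R \right)} = -8 - R$ ($q{\left(R \right)} = 4 - \left(R + 6 \cdot 2\right) = 4 - \left(R + 12\right) = 4 - \left(12 + R\right) = -8 - R$)
$\frac{3088}{219} + q{\left(-34 \right)} = \frac{3088}{219} - -26 = 3088 \cdot \frac{1}{219} + \left(-8 + 34\right) = \frac{3088}{219} + 26 = \frac{8782}{219}$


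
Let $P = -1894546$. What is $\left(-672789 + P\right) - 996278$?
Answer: $-3563613$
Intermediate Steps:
$\left(-672789 + P\right) - 996278 = \left(-672789 - 1894546\right) - 996278 = -2567335 - 996278 = -3563613$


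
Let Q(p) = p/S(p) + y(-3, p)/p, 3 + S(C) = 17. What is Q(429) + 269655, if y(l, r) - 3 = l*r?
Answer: 539904665/2002 ≈ 2.6968e+5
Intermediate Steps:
S(C) = 14 (S(C) = -3 + 17 = 14)
y(l, r) = 3 + l*r
Q(p) = p/14 + (3 - 3*p)/p
Q(429) + 269655 = (-3 + 3/429 + (1/14)*429) + 269655 = (-3 + 3*(1/429) + 429/14) + 269655 = (-3 + 1/143 + 429/14) + 269655 = 55355/2002 + 269655 = 539904665/2002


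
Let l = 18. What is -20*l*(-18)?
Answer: 6480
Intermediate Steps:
-20*l*(-18) = -20*18*(-18) = -360*(-18) = 6480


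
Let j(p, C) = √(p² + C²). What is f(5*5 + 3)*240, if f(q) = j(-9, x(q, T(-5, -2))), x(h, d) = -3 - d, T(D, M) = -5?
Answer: 240*√85 ≈ 2212.7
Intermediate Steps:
j(p, C) = √(C² + p²)
f(q) = √85 (f(q) = √((-3 - 1*(-5))² + (-9)²) = √((-3 + 5)² + 81) = √(2² + 81) = √(4 + 81) = √85)
f(5*5 + 3)*240 = √85*240 = 240*√85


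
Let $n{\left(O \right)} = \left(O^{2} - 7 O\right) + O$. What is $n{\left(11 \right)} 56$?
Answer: $3080$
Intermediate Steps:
$n{\left(O \right)} = O^{2} - 6 O$
$n{\left(11 \right)} 56 = 11 \left(-6 + 11\right) 56 = 11 \cdot 5 \cdot 56 = 55 \cdot 56 = 3080$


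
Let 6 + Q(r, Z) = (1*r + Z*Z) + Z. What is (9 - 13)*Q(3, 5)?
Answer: -108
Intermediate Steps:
Q(r, Z) = -6 + Z + r + Z² (Q(r, Z) = -6 + ((1*r + Z*Z) + Z) = -6 + ((r + Z²) + Z) = -6 + (Z + r + Z²) = -6 + Z + r + Z²)
(9 - 13)*Q(3, 5) = (9 - 13)*(-6 + 5 + 3 + 5²) = -4*(-6 + 5 + 3 + 25) = -4*27 = -108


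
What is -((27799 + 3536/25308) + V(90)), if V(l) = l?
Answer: -176454587/6327 ≈ -27889.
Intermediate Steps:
-((27799 + 3536/25308) + V(90)) = -((27799 + 3536/25308) + 90) = -((27799 + 3536*(1/25308)) + 90) = -((27799 + 884/6327) + 90) = -(175885157/6327 + 90) = -1*176454587/6327 = -176454587/6327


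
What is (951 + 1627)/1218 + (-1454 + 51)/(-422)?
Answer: 1398385/256998 ≈ 5.4412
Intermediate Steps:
(951 + 1627)/1218 + (-1454 + 51)/(-422) = 2578*(1/1218) - 1403*(-1/422) = 1289/609 + 1403/422 = 1398385/256998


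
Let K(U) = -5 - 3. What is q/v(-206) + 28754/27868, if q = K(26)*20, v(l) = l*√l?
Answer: 14377/13934 - 40*I*√206/10609 ≈ 1.0318 - 0.054115*I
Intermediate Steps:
K(U) = -8
v(l) = l^(3/2)
q = -160 (q = -8*20 = -160)
q/v(-206) + 28754/27868 = -160*I*√206/42436 + 28754/27868 = -160*I*√206/42436 + 28754*(1/27868) = -40*I*√206/10609 + 14377/13934 = 14377/13934 - 40*I*√206/10609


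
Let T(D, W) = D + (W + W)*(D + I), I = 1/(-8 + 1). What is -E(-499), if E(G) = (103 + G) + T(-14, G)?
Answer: -95932/7 ≈ -13705.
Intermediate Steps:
I = -⅐ (I = 1/(-7) = -⅐ ≈ -0.14286)
T(D, W) = D + 2*W*(-⅐ + D) (T(D, W) = D + (W + W)*(D - ⅐) = D + (2*W)*(-⅐ + D) = D + 2*W*(-⅐ + D))
E(G) = 89 - 191*G/7 (E(G) = (103 + G) + (-14 - 2*G/7 + 2*(-14)*G) = (103 + G) + (-14 - 2*G/7 - 28*G) = (103 + G) + (-14 - 198*G/7) = 89 - 191*G/7)
-E(-499) = -(89 - 191/7*(-499)) = -(89 + 95309/7) = -1*95932/7 = -95932/7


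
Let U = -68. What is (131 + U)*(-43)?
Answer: -2709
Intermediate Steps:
(131 + U)*(-43) = (131 - 68)*(-43) = 63*(-43) = -2709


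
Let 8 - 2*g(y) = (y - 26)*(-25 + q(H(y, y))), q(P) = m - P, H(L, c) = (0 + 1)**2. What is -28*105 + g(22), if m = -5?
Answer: -2998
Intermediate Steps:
H(L, c) = 1 (H(L, c) = 1**2 = 1)
q(P) = -5 - P
g(y) = -399 + 31*y/2 (g(y) = 4 - (y - 26)*(-25 + (-5 - 1*1))/2 = 4 - (-26 + y)*(-25 + (-5 - 1))/2 = 4 - (-26 + y)*(-25 - 6)/2 = 4 - (-26 + y)*(-31)/2 = 4 - (806 - 31*y)/2 = 4 + (-403 + 31*y/2) = -399 + 31*y/2)
-28*105 + g(22) = -28*105 + (-399 + (31/2)*22) = -2940 + (-399 + 341) = -2940 - 58 = -2998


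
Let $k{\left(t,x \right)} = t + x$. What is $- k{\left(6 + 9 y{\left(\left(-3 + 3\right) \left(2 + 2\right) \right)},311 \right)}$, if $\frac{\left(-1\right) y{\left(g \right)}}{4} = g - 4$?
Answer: $-461$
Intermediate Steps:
$y{\left(g \right)} = 16 - 4 g$ ($y{\left(g \right)} = - 4 \left(g - 4\right) = - 4 \left(-4 + g\right) = 16 - 4 g$)
$- k{\left(6 + 9 y{\left(\left(-3 + 3\right) \left(2 + 2\right) \right)},311 \right)} = - (\left(6 + 9 \left(16 - 4 \left(-3 + 3\right) \left(2 + 2\right)\right)\right) + 311) = - (\left(6 + 9 \left(16 - 4 \cdot 0 \cdot 4\right)\right) + 311) = - (\left(6 + 9 \left(16 - 0\right)\right) + 311) = - (\left(6 + 9 \left(16 + 0\right)\right) + 311) = - (\left(6 + 9 \cdot 16\right) + 311) = - (\left(6 + 144\right) + 311) = - (150 + 311) = \left(-1\right) 461 = -461$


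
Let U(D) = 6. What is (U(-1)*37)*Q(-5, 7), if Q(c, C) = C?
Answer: 1554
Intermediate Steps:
(U(-1)*37)*Q(-5, 7) = (6*37)*7 = 222*7 = 1554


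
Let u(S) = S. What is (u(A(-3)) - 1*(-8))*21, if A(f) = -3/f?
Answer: 189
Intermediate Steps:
(u(A(-3)) - 1*(-8))*21 = (-3/(-3) - 1*(-8))*21 = (-3*(-1/3) + 8)*21 = (1 + 8)*21 = 9*21 = 189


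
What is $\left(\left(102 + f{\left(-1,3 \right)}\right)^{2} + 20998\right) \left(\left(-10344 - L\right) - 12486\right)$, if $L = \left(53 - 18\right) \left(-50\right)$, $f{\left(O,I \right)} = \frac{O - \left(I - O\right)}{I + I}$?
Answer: $- \frac{5925466790}{9} \approx -6.5838 \cdot 10^{8}$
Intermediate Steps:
$f{\left(O,I \right)} = \frac{- I + 2 O}{2 I}$
$L = -1750$ ($L = 35 \left(-50\right) = -1750$)
$\left(\left(102 + f{\left(-1,3 \right)}\right)^{2} + 20998\right) \left(\left(-10344 - L\right) - 12486\right) = \left(\left(102 + \frac{-1 - \frac{3}{2}}{3}\right)^{2} + 20998\right) \left(\left(-10344 - -1750\right) - 12486\right) = \left(\left(102 + \frac{-1 - \frac{3}{2}}{3}\right)^{2} + 20998\right) \left(\left(-10344 + 1750\right) - 12486\right) = \left(\left(102 + \frac{1}{3} \left(- \frac{5}{2}\right)\right)^{2} + 20998\right) \left(-8594 - 12486\right) = \left(\left(102 - \frac{5}{6}\right)^{2} + 20998\right) \left(-21080\right) = \left(\left(\frac{607}{6}\right)^{2} + 20998\right) \left(-21080\right) = \left(\frac{368449}{36} + 20998\right) \left(-21080\right) = \frac{1124377}{36} \left(-21080\right) = - \frac{5925466790}{9}$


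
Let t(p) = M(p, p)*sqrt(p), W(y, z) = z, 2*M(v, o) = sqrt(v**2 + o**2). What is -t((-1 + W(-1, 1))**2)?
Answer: 0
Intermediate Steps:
M(v, o) = sqrt(o**2 + v**2)/2 (M(v, o) = sqrt(v**2 + o**2)/2 = sqrt(o**2 + v**2)/2)
t(p) = sqrt(2)*sqrt(p)*sqrt(p**2)/2 (t(p) = (sqrt(p**2 + p**2)/2)*sqrt(p) = (sqrt(2*p**2)/2)*sqrt(p) = ((sqrt(2)*sqrt(p**2))/2)*sqrt(p) = (sqrt(2)*sqrt(p**2)/2)*sqrt(p) = sqrt(2)*sqrt(p)*sqrt(p**2)/2)
-t((-1 + W(-1, 1))**2) = -sqrt(2)*sqrt((-1 + 1)**2)*sqrt(((-1 + 1)**2)**2)/2 = -sqrt(2)*sqrt(0**2)*sqrt((0**2)**2)/2 = -sqrt(2)*sqrt(0)*sqrt(0**2)/2 = -sqrt(2)*0*sqrt(0)/2 = -sqrt(2)*0*0/2 = -1*0 = 0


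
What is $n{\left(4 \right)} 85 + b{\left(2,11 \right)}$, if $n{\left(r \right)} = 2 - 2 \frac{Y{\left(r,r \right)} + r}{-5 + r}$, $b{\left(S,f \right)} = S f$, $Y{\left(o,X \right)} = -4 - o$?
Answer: $-488$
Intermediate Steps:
$n{\left(r \right)} = 2 + \frac{8}{-5 + r}$ ($n{\left(r \right)} = 2 - 2 \frac{\left(-4 - r\right) + r}{-5 + r} = 2 - 2 \left(- \frac{4}{-5 + r}\right) = 2 + \frac{8}{-5 + r}$)
$n{\left(4 \right)} 85 + b{\left(2,11 \right)} = \frac{2 \left(-1 + 4\right)}{-5 + 4} \cdot 85 + 2 \cdot 11 = 2 \frac{1}{-1} \cdot 3 \cdot 85 + 22 = 2 \left(-1\right) 3 \cdot 85 + 22 = \left(-6\right) 85 + 22 = -510 + 22 = -488$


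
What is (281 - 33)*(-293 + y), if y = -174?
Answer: -115816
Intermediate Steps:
(281 - 33)*(-293 + y) = (281 - 33)*(-293 - 174) = 248*(-467) = -115816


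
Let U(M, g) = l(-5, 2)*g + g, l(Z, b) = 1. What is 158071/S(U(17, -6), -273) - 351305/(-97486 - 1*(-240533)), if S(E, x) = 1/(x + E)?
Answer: -6444301317350/143047 ≈ -4.5050e+7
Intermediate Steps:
U(M, g) = 2*g (U(M, g) = 1*g + g = g + g = 2*g)
S(E, x) = 1/(E + x)
158071/S(U(17, -6), -273) - 351305/(-97486 - 1*(-240533)) = 158071/(1/(2*(-6) - 273)) - 351305/(-97486 - 1*(-240533)) = 158071/(1/(-12 - 273)) - 351305/(-97486 + 240533) = 158071/(1/(-285)) - 351305/143047 = 158071/(-1/285) - 351305*1/143047 = 158071*(-285) - 351305/143047 = -45050235 - 351305/143047 = -6444301317350/143047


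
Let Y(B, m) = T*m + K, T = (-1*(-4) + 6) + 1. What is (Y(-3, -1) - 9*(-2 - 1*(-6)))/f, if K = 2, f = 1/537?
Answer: -24165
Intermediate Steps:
f = 1/537 ≈ 0.0018622
T = 11 (T = (4 + 6) + 1 = 10 + 1 = 11)
Y(B, m) = 2 + 11*m (Y(B, m) = 11*m + 2 = 2 + 11*m)
(Y(-3, -1) - 9*(-2 - 1*(-6)))/f = ((2 + 11*(-1)) - 9*(-2 - 1*(-6)))/(1/537) = ((2 - 11) - 9*(-2 + 6))*537 = (-9 - 9*4)*537 = (-9 - 36)*537 = -45*537 = -24165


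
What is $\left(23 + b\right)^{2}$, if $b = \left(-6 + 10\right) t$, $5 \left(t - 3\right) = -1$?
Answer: $\frac{29241}{25} \approx 1169.6$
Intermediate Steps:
$t = \frac{14}{5}$ ($t = 3 + \frac{1}{5} \left(-1\right) = 3 - \frac{1}{5} = \frac{14}{5} \approx 2.8$)
$b = \frac{56}{5}$ ($b = \left(-6 + 10\right) \frac{14}{5} = 4 \cdot \frac{14}{5} = \frac{56}{5} \approx 11.2$)
$\left(23 + b\right)^{2} = \left(23 + \frac{56}{5}\right)^{2} = \left(\frac{171}{5}\right)^{2} = \frac{29241}{25}$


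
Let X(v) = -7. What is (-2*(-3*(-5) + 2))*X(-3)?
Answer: 238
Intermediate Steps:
(-2*(-3*(-5) + 2))*X(-3) = -2*(-3*(-5) + 2)*(-7) = -2*(15 + 2)*(-7) = -2*17*(-7) = -34*(-7) = 238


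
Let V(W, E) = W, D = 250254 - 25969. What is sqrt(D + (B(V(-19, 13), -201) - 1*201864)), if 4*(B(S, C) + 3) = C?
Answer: sqrt(89471)/2 ≈ 149.56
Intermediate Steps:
D = 224285
B(S, C) = -3 + C/4
sqrt(D + (B(V(-19, 13), -201) - 1*201864)) = sqrt(224285 + ((-3 + (1/4)*(-201)) - 1*201864)) = sqrt(224285 + ((-3 - 201/4) - 201864)) = sqrt(224285 + (-213/4 - 201864)) = sqrt(224285 - 807669/4) = sqrt(89471/4) = sqrt(89471)/2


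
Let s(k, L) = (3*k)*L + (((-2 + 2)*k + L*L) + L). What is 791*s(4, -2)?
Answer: -17402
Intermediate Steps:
s(k, L) = L + L² + 3*L*k (s(k, L) = 3*L*k + ((0*k + L²) + L) = 3*L*k + ((0 + L²) + L) = 3*L*k + (L² + L) = 3*L*k + (L + L²) = L + L² + 3*L*k)
791*s(4, -2) = 791*(-2*(1 - 2 + 3*4)) = 791*(-2*(1 - 2 + 12)) = 791*(-2*11) = 791*(-22) = -17402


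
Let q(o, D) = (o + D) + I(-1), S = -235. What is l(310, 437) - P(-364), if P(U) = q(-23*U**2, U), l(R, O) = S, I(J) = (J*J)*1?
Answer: 3047536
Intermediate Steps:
I(J) = J**2 (I(J) = J**2*1 = J**2)
q(o, D) = 1 + D + o (q(o, D) = (o + D) + (-1)**2 = (D + o) + 1 = 1 + D + o)
l(R, O) = -235
P(U) = 1 + U - 23*U**2
l(310, 437) - P(-364) = -235 - (1 - 364 - 23*(-364)**2) = -235 - (1 - 364 - 23*132496) = -235 - (1 - 364 - 3047408) = -235 - 1*(-3047771) = -235 + 3047771 = 3047536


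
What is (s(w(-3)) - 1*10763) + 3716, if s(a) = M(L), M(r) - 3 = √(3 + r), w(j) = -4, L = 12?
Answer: -7044 + √15 ≈ -7040.1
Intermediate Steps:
M(r) = 3 + √(3 + r)
s(a) = 3 + √15 (s(a) = 3 + √(3 + 12) = 3 + √15)
(s(w(-3)) - 1*10763) + 3716 = ((3 + √15) - 1*10763) + 3716 = ((3 + √15) - 10763) + 3716 = (-10760 + √15) + 3716 = -7044 + √15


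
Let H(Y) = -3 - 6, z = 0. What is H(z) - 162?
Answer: -171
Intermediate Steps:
H(Y) = -9
H(z) - 162 = -9 - 162 = -171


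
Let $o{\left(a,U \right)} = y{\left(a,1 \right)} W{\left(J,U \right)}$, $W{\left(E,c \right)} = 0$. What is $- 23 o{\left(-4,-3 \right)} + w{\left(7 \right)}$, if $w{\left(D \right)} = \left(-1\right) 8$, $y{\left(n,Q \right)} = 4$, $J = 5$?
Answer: $-8$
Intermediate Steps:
$o{\left(a,U \right)} = 0$ ($o{\left(a,U \right)} = 4 \cdot 0 = 0$)
$w{\left(D \right)} = -8$
$- 23 o{\left(-4,-3 \right)} + w{\left(7 \right)} = \left(-23\right) 0 - 8 = 0 - 8 = -8$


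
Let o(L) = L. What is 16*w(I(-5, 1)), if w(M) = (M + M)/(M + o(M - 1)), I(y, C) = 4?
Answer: 128/7 ≈ 18.286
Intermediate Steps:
w(M) = 2*M/(-1 + 2*M) (w(M) = (M + M)/(M + (M - 1)) = (2*M)/(M + (-1 + M)) = (2*M)/(-1 + 2*M) = 2*M/(-1 + 2*M))
16*w(I(-5, 1)) = 16*(2*4/(-1 + 2*4)) = 16*(2*4/(-1 + 8)) = 16*(2*4/7) = 16*(2*4*(⅐)) = 16*(8/7) = 128/7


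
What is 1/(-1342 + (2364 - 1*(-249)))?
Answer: 1/1271 ≈ 0.00078678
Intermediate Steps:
1/(-1342 + (2364 - 1*(-249))) = 1/(-1342 + (2364 + 249)) = 1/(-1342 + 2613) = 1/1271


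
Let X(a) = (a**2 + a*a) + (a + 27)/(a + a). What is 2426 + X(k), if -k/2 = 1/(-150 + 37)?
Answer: 162894165/51076 ≈ 3189.3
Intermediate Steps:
k = 2/113 (k = -2/(-150 + 37) = -2/(-113) = -2*(-1/113) = 2/113 ≈ 0.017699)
X(a) = 2*a**2 + (27 + a)/(2*a) (X(a) = (a**2 + a**2) + (27 + a)/((2*a)) = 2*a**2 + (27 + a)*(1/(2*a)) = 2*a**2 + (27 + a)/(2*a))
2426 + X(k) = 2426 + (27 + 2/113 + 4*(2/113)**3)/(2*(2/113)) = 2426 + (1/2)*(113/2)*(27 + 2/113 + 4*(8/1442897)) = 2426 + (1/2)*(113/2)*(27 + 2/113 + 32/1442897) = 2426 + (1/2)*(113/2)*(38983789/1442897) = 2426 + 38983789/51076 = 162894165/51076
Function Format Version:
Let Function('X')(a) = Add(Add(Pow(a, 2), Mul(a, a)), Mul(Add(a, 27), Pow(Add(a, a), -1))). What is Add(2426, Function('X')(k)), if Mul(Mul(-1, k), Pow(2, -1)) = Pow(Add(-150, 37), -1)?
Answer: Rational(162894165, 51076) ≈ 3189.3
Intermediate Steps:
k = Rational(2, 113) (k = Mul(-2, Pow(Add(-150, 37), -1)) = Mul(-2, Pow(-113, -1)) = Mul(-2, Rational(-1, 113)) = Rational(2, 113) ≈ 0.017699)
Function('X')(a) = Add(Mul(2, Pow(a, 2)), Mul(Rational(1, 2), Pow(a, -1), Add(27, a))) (Function('X')(a) = Add(Add(Pow(a, 2), Pow(a, 2)), Mul(Add(27, a), Pow(Mul(2, a), -1))) = Add(Mul(2, Pow(a, 2)), Mul(Add(27, a), Mul(Rational(1, 2), Pow(a, -1)))) = Add(Mul(2, Pow(a, 2)), Mul(Rational(1, 2), Pow(a, -1), Add(27, a))))
Add(2426, Function('X')(k)) = Add(2426, Mul(Rational(1, 2), Pow(Rational(2, 113), -1), Add(27, Rational(2, 113), Mul(4, Pow(Rational(2, 113), 3))))) = Add(2426, Mul(Rational(1, 2), Rational(113, 2), Add(27, Rational(2, 113), Mul(4, Rational(8, 1442897))))) = Add(2426, Mul(Rational(1, 2), Rational(113, 2), Add(27, Rational(2, 113), Rational(32, 1442897)))) = Add(2426, Mul(Rational(1, 2), Rational(113, 2), Rational(38983789, 1442897))) = Add(2426, Rational(38983789, 51076)) = Rational(162894165, 51076)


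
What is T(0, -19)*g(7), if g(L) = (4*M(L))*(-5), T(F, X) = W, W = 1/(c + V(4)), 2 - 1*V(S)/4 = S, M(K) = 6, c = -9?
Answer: 120/17 ≈ 7.0588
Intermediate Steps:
V(S) = 8 - 4*S
W = -1/17 (W = 1/(-9 + (8 - 4*4)) = 1/(-9 + (8 - 16)) = 1/(-9 - 8) = 1/(-17) = -1/17 ≈ -0.058824)
T(F, X) = -1/17
g(L) = -120 (g(L) = (4*6)*(-5) = 24*(-5) = -120)
T(0, -19)*g(7) = -1/17*(-120) = 120/17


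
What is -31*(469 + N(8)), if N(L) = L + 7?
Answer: -15004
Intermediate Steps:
N(L) = 7 + L
-31*(469 + N(8)) = -31*(469 + (7 + 8)) = -31*(469 + 15) = -31*484 = -15004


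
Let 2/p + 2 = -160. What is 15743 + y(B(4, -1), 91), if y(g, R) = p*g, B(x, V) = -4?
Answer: 1275187/81 ≈ 15743.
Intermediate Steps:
p = -1/81 (p = 2/(-2 - 160) = 2/(-162) = 2*(-1/162) = -1/81 ≈ -0.012346)
y(g, R) = -g/81
15743 + y(B(4, -1), 91) = 15743 - 1/81*(-4) = 15743 + 4/81 = 1275187/81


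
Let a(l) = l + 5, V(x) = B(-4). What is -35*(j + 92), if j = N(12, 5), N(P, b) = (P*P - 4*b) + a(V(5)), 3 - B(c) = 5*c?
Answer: -8540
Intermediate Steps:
B(c) = 3 - 5*c
V(x) = 23 (V(x) = 3 - 5*(-4) = 3 + 20 = 23)
a(l) = 5 + l
N(P, b) = 28 + P² - 4*b (N(P, b) = (P*P - 4*b) + (5 + 23) = (P² - 4*b) + 28 = 28 + P² - 4*b)
j = 152 (j = 28 + 12² - 4*5 = 28 + 144 - 20 = 152)
-35*(j + 92) = -35*(152 + 92) = -35*244 = -8540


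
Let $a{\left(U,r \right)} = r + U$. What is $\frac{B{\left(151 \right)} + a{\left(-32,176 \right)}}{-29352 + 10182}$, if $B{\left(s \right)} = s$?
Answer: $- \frac{59}{3834} \approx -0.015389$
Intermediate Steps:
$a{\left(U,r \right)} = U + r$
$\frac{B{\left(151 \right)} + a{\left(-32,176 \right)}}{-29352 + 10182} = \frac{151 + \left(-32 + 176\right)}{-29352 + 10182} = \frac{151 + 144}{-19170} = 295 \left(- \frac{1}{19170}\right) = - \frac{59}{3834}$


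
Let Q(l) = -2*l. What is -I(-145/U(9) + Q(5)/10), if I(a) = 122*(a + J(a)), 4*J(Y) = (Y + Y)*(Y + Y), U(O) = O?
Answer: -2724260/81 ≈ -33633.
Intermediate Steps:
J(Y) = Y**2 (J(Y) = ((Y + Y)*(Y + Y))/4 = ((2*Y)*(2*Y))/4 = (4*Y**2)/4 = Y**2)
I(a) = 122*a + 122*a**2 (I(a) = 122*(a + a**2) = 122*a + 122*a**2)
-I(-145/U(9) + Q(5)/10) = -122*(-145/9 - 2*5/10)*(1 + (-145/9 - 2*5/10)) = -122*(-145*1/9 - 10*1/10)*(1 + (-145*1/9 - 10*1/10)) = -122*(-145/9 - 1)*(1 + (-145/9 - 1)) = -122*(-154)*(1 - 154/9)/9 = -122*(-154)*(-145)/(9*9) = -1*2724260/81 = -2724260/81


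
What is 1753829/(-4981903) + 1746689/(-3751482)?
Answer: -2183041870535/2669931347178 ≈ -0.81764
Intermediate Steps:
1753829/(-4981903) + 1746689/(-3751482) = 1753829*(-1/4981903) + 1746689*(-1/3751482) = -1753829/4981903 - 249527/535926 = -2183041870535/2669931347178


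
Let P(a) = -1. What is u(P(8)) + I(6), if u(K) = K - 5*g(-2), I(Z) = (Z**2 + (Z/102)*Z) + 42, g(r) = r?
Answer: 1485/17 ≈ 87.353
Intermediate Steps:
I(Z) = 42 + 103*Z**2/102 (I(Z) = (Z**2 + (Z*(1/102))*Z) + 42 = (Z**2 + (Z/102)*Z) + 42 = (Z**2 + Z**2/102) + 42 = 103*Z**2/102 + 42 = 42 + 103*Z**2/102)
u(K) = 10 + K (u(K) = K - 5*(-2) = K + 10 = 10 + K)
u(P(8)) + I(6) = (10 - 1) + (42 + (103/102)*6**2) = 9 + (42 + (103/102)*36) = 9 + (42 + 618/17) = 9 + 1332/17 = 1485/17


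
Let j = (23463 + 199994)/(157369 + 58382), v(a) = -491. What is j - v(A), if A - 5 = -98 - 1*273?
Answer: 106157198/215751 ≈ 492.04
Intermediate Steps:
A = -366 (A = 5 + (-98 - 1*273) = 5 + (-98 - 273) = 5 - 371 = -366)
j = 223457/215751 ≈ 1.0357
j - v(A) = 223457/215751 - 1*(-491) = 223457/215751 + 491 = 106157198/215751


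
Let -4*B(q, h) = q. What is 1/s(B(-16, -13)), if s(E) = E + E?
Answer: ⅛ ≈ 0.12500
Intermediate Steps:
B(q, h) = -q/4
s(E) = 2*E
1/s(B(-16, -13)) = 1/(2*(-¼*(-16))) = 1/(2*4) = 1/8 = ⅛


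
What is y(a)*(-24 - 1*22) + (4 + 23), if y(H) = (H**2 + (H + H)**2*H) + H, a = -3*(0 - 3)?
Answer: -138249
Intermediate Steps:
a = 9 (a = -3*(-3) = 9)
y(H) = H + H**2 + 4*H**3 (y(H) = (H**2 + (2*H)**2*H) + H = (H**2 + (4*H**2)*H) + H = (H**2 + 4*H**3) + H = H + H**2 + 4*H**3)
y(a)*(-24 - 1*22) + (4 + 23) = (9*(1 + 9 + 4*9**2))*(-24 - 1*22) + (4 + 23) = (9*(1 + 9 + 4*81))*(-24 - 22) + 27 = (9*(1 + 9 + 324))*(-46) + 27 = (9*334)*(-46) + 27 = 3006*(-46) + 27 = -138276 + 27 = -138249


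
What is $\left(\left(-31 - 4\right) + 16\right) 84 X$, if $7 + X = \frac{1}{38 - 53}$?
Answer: $\frac{56392}{5} \approx 11278.0$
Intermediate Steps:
$X = - \frac{106}{15}$ ($X = -7 + \frac{1}{38 - 53} = -7 + \frac{1}{-15} = -7 - \frac{1}{15} = - \frac{106}{15} \approx -7.0667$)
$\left(\left(-31 - 4\right) + 16\right) 84 X = \left(\left(-31 - 4\right) + 16\right) 84 \left(- \frac{106}{15}\right) = \left(-35 + 16\right) 84 \left(- \frac{106}{15}\right) = \left(-19\right) 84 \left(- \frac{106}{15}\right) = \left(-1596\right) \left(- \frac{106}{15}\right) = \frac{56392}{5}$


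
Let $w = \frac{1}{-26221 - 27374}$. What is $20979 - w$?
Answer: $\frac{1124369506}{53595} \approx 20979.0$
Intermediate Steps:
$w = - \frac{1}{53595}$ ($w = \frac{1}{-53595} = - \frac{1}{53595} \approx -1.8658 \cdot 10^{-5}$)
$20979 - w = 20979 - - \frac{1}{53595} = 20979 + \frac{1}{53595} = \frac{1124369506}{53595}$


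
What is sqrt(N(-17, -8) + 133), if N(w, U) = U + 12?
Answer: sqrt(137) ≈ 11.705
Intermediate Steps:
N(w, U) = 12 + U
sqrt(N(-17, -8) + 133) = sqrt((12 - 8) + 133) = sqrt(4 + 133) = sqrt(137)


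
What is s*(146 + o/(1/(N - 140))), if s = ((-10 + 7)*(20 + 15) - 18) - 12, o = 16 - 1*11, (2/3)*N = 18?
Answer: 56565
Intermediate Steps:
N = 27 (N = (3/2)*18 = 27)
o = 5 (o = 16 - 11 = 5)
s = -135 (s = (-3*35 - 18) - 12 = (-105 - 18) - 12 = -123 - 12 = -135)
s*(146 + o/(1/(N - 140))) = -135*(146 + 5/(1/(27 - 140))) = -135*(146 + 5/(1/(-113))) = -135*(146 + 5/(-1/113)) = -135*(146 + 5*(-113)) = -135*(146 - 565) = -135*(-419) = 56565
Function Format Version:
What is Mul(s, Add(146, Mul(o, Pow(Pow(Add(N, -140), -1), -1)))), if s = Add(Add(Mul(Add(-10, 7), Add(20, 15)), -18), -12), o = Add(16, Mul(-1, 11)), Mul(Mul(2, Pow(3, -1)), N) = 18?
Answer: 56565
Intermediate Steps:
N = 27 (N = Mul(Rational(3, 2), 18) = 27)
o = 5 (o = Add(16, -11) = 5)
s = -135 (s = Add(Add(Mul(-3, 35), -18), -12) = Add(Add(-105, -18), -12) = Add(-123, -12) = -135)
Mul(s, Add(146, Mul(o, Pow(Pow(Add(N, -140), -1), -1)))) = Mul(-135, Add(146, Mul(5, Pow(Pow(Add(27, -140), -1), -1)))) = Mul(-135, Add(146, Mul(5, Pow(Pow(-113, -1), -1)))) = Mul(-135, Add(146, Mul(5, Pow(Rational(-1, 113), -1)))) = Mul(-135, Add(146, Mul(5, -113))) = Mul(-135, Add(146, -565)) = Mul(-135, -419) = 56565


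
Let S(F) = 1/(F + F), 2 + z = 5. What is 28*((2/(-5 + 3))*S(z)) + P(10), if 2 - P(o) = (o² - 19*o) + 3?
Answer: 253/3 ≈ 84.333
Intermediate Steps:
z = 3 (z = -2 + 5 = 3)
S(F) = 1/(2*F)
P(o) = -1 - o² + 19*o (P(o) = 2 - ((o² - 19*o) + 3) = 2 - (3 + o² - 19*o) = 2 + (-3 - o² + 19*o) = -1 - o² + 19*o)
28*((2/(-5 + 3))*S(z)) + P(10) = 28*((2/(-5 + 3))*((½)/3)) + (-1 - 1*10² + 19*10) = 28*((2/(-2))*((½)*(⅓))) + (-1 - 1*100 + 190) = 28*(-½*2*(⅙)) + (-1 - 100 + 190) = 28*(-1*⅙) + 89 = 28*(-⅙) + 89 = -14/3 + 89 = 253/3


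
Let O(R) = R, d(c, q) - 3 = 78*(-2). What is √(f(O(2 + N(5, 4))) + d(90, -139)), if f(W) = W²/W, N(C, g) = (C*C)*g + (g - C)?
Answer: 2*I*√13 ≈ 7.2111*I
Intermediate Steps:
d(c, q) = -153 (d(c, q) = 3 + 78*(-2) = 3 - 156 = -153)
N(C, g) = g - C + g*C² (N(C, g) = C²*g + (g - C) = g*C² + (g - C) = g - C + g*C²)
f(W) = W
√(f(O(2 + N(5, 4))) + d(90, -139)) = √((2 + (4 - 1*5 + 4*5²)) - 153) = √((2 + (4 - 5 + 4*25)) - 153) = √((2 + (4 - 5 + 100)) - 153) = √((2 + 99) - 153) = √(101 - 153) = √(-52) = 2*I*√13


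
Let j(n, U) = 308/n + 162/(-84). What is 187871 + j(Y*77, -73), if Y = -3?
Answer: 7890445/42 ≈ 1.8787e+5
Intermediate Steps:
j(n, U) = -27/14 + 308/n (j(n, U) = 308/n + 162*(-1/84) = 308/n - 27/14 = -27/14 + 308/n)
187871 + j(Y*77, -73) = 187871 + (-27/14 + 308/((-3*77))) = 187871 + (-27/14 + 308/(-231)) = 187871 + (-27/14 + 308*(-1/231)) = 187871 + (-27/14 - 4/3) = 187871 - 137/42 = 7890445/42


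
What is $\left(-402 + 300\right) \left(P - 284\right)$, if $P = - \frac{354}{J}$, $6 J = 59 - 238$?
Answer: $\frac{4968624}{179} \approx 27758.0$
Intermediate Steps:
$J = - \frac{179}{6}$ ($J = \frac{59 - 238}{6} = \frac{1}{6} \left(-179\right) = - \frac{179}{6} \approx -29.833$)
$P = \frac{2124}{179}$ ($P = - \frac{354}{- \frac{179}{6}} = \left(-354\right) \left(- \frac{6}{179}\right) = \frac{2124}{179} \approx 11.866$)
$\left(-402 + 300\right) \left(P - 284\right) = \left(-402 + 300\right) \left(\frac{2124}{179} - 284\right) = \left(-102\right) \left(- \frac{48712}{179}\right) = \frac{4968624}{179}$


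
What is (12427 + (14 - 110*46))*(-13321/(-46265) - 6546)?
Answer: -2235242620589/46265 ≈ -4.8314e+7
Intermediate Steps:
(12427 + (14 - 110*46))*(-13321/(-46265) - 6546) = (12427 + (14 - 5060))*(-13321*(-1/46265) - 6546) = (12427 - 5046)*(13321/46265 - 6546) = 7381*(-302837369/46265) = -2235242620589/46265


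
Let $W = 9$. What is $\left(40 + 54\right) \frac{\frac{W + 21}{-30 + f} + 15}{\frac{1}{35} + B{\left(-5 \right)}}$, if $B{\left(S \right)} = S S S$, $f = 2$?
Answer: $- \frac{15275}{1458} \approx -10.477$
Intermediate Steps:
$B{\left(S \right)} = S^{3}$ ($B{\left(S \right)} = S^{2} S = S^{3}$)
$\left(40 + 54\right) \frac{\frac{W + 21}{-30 + f} + 15}{\frac{1}{35} + B{\left(-5 \right)}} = \left(40 + 54\right) \frac{\frac{9 + 21}{-30 + 2} + 15}{\frac{1}{35} + \left(-5\right)^{3}} = 94 \frac{\frac{30}{-28} + 15}{\frac{1}{35} - 125} = 94 \frac{30 \left(- \frac{1}{28}\right) + 15}{- \frac{4374}{35}} = 94 \left(- \frac{15}{14} + 15\right) \left(- \frac{35}{4374}\right) = 94 \cdot \frac{195}{14} \left(- \frac{35}{4374}\right) = 94 \left(- \frac{325}{2916}\right) = - \frac{15275}{1458}$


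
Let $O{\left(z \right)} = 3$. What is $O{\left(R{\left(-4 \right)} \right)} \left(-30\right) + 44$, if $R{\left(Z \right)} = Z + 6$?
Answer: $-46$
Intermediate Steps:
$R{\left(Z \right)} = 6 + Z$
$O{\left(R{\left(-4 \right)} \right)} \left(-30\right) + 44 = 3 \left(-30\right) + 44 = -90 + 44 = -46$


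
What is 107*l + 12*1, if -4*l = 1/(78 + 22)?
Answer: 4693/400 ≈ 11.732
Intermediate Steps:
l = -1/400 (l = -1/(4*(78 + 22)) = -¼/100 = -¼*1/100 = -1/400 ≈ -0.0025000)
107*l + 12*1 = 107*(-1/400) + 12*1 = -107/400 + 12 = 4693/400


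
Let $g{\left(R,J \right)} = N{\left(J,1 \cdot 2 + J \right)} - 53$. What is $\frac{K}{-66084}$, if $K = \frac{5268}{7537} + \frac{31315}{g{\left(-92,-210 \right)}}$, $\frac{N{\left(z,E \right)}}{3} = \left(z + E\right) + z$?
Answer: $\frac{225817039}{964771484196} \approx 0.00023406$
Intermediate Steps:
$N{\left(z,E \right)} = 3 E + 6 z$ ($N{\left(z,E \right)} = 3 \left(\left(z + E\right) + z\right) = 3 \left(\left(E + z\right) + z\right) = 3 \left(E + 2 z\right) = 3 E + 6 z$)
$g{\left(R,J \right)} = -47 + 9 J$ ($g{\left(R,J \right)} = \left(3 \left(1 \cdot 2 + J\right) + 6 J\right) - 53 = \left(3 \left(2 + J\right) + 6 J\right) - 53 = \left(\left(6 + 3 J\right) + 6 J\right) - 53 = \left(6 + 9 J\right) - 53 = -47 + 9 J$)
$K = - \frac{225817039}{14599169}$ ($K = \frac{5268}{7537} + \frac{31315}{-47 + 9 \left(-210\right)} = 5268 \cdot \frac{1}{7537} + \frac{31315}{-47 - 1890} = \frac{5268}{7537} + \frac{31315}{-1937} = \frac{5268}{7537} + 31315 \left(- \frac{1}{1937}\right) = \frac{5268}{7537} - \frac{31315}{1937} = - \frac{225817039}{14599169} \approx -15.468$)
$\frac{K}{-66084} = - \frac{225817039}{14599169 \left(-66084\right)} = \left(- \frac{225817039}{14599169}\right) \left(- \frac{1}{66084}\right) = \frac{225817039}{964771484196}$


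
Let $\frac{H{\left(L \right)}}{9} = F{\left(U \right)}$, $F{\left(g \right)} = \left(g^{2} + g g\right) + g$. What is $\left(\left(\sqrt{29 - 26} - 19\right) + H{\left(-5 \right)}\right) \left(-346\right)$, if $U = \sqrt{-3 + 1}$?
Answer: $19030 - 346 \sqrt{3} - 3114 i \sqrt{2} \approx 18431.0 - 4403.9 i$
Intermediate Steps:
$U = i \sqrt{2}$ ($U = \sqrt{-2} = i \sqrt{2} \approx 1.4142 i$)
$F{\left(g \right)} = g + 2 g^{2}$ ($F{\left(g \right)} = \left(g^{2} + g^{2}\right) + g = 2 g^{2} + g = g + 2 g^{2}$)
$H{\left(L \right)} = 9 i \sqrt{2} \left(1 + 2 i \sqrt{2}\right)$
$\left(\left(\sqrt{29 - 26} - 19\right) + H{\left(-5 \right)}\right) \left(-346\right) = \left(\left(\sqrt{29 - 26} - 19\right) - \left(36 - 9 i \sqrt{2}\right)\right) \left(-346\right) = \left(\left(\sqrt{3} - 19\right) - \left(36 - 9 i \sqrt{2}\right)\right) \left(-346\right) = \left(\left(-19 + \sqrt{3}\right) - \left(36 - 9 i \sqrt{2}\right)\right) \left(-346\right) = \left(-55 + \sqrt{3} + 9 i \sqrt{2}\right) \left(-346\right) = 19030 - 346 \sqrt{3} - 3114 i \sqrt{2}$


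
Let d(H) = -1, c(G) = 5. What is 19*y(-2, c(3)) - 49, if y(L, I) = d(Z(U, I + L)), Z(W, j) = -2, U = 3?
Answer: -68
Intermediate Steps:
y(L, I) = -1
19*y(-2, c(3)) - 49 = 19*(-1) - 49 = -19 - 49 = -68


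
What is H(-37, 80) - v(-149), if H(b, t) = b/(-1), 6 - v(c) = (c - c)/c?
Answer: 31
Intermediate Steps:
v(c) = 6 (v(c) = 6 - (c - c)/c = 6 - 0/c = 6 - 1*0 = 6 + 0 = 6)
H(b, t) = -b (H(b, t) = b*(-1) = -b)
H(-37, 80) - v(-149) = -1*(-37) - 1*6 = 37 - 6 = 31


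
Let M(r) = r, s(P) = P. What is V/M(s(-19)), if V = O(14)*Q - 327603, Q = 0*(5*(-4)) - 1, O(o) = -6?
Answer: 327597/19 ≈ 17242.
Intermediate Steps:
Q = -1 (Q = 0*(-20) - 1 = 0 - 1 = -1)
V = -327597 (V = -6*(-1) - 327603 = 6 - 327603 = -327597)
V/M(s(-19)) = -327597/(-19) = -327597*(-1/19) = 327597/19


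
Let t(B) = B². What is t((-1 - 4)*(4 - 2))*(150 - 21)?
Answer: 12900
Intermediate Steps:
t((-1 - 4)*(4 - 2))*(150 - 21) = ((-1 - 4)*(4 - 2))²*(150 - 21) = (-5*2)²*129 = (-10)²*129 = 100*129 = 12900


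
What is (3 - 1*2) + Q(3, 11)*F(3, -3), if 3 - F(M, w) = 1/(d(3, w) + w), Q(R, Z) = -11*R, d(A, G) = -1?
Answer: -425/4 ≈ -106.25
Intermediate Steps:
F(M, w) = 3 - 1/(-1 + w)
(3 - 1*2) + Q(3, 11)*F(3, -3) = (3 - 1*2) + (-11*3)*((-4 + 3*(-3))/(-1 - 3)) = (3 - 2) - 33*(-4 - 9)/(-4) = 1 - (-33)*(-13)/4 = 1 - 33*13/4 = 1 - 429/4 = -425/4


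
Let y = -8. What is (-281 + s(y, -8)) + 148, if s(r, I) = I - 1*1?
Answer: -142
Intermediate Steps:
s(r, I) = -1 + I (s(r, I) = I - 1 = -1 + I)
(-281 + s(y, -8)) + 148 = (-281 + (-1 - 8)) + 148 = (-281 - 9) + 148 = -290 + 148 = -142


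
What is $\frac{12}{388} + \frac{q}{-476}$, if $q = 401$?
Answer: $- \frac{37469}{46172} \approx -0.81151$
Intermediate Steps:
$\frac{12}{388} + \frac{q}{-476} = \frac{12}{388} + \frac{401}{-476} = 12 \cdot \frac{1}{388} + 401 \left(- \frac{1}{476}\right) = \frac{3}{97} - \frac{401}{476} = - \frac{37469}{46172}$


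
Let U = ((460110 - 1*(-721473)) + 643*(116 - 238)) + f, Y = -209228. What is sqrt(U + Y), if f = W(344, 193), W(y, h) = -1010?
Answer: 3*sqrt(99211) ≈ 944.93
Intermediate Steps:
f = -1010
U = 1102127 (U = ((460110 - 1*(-721473)) + 643*(116 - 238)) - 1010 = ((460110 + 721473) + 643*(-122)) - 1010 = (1181583 - 78446) - 1010 = 1103137 - 1010 = 1102127)
sqrt(U + Y) = sqrt(1102127 - 209228) = sqrt(892899) = 3*sqrt(99211)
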